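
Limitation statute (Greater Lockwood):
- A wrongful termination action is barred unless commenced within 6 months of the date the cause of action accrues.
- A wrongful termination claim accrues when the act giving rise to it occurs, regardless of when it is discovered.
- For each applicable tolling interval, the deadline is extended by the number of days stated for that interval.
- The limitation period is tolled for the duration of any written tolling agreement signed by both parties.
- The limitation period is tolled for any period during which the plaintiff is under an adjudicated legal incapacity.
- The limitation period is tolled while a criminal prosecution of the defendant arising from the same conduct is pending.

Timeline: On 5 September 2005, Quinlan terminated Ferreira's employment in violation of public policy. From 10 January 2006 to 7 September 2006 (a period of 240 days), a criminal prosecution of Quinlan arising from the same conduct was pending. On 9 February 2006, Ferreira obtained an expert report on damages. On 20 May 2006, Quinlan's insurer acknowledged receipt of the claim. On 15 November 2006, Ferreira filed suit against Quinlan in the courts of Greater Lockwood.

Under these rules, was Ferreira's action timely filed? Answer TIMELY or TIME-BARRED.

TIME-BARRED

The limitation period began to run on 5 September 2005.
The untolled deadline — 6 months after 5 September 2005 — is 5 March 2006.
The pending criminal prosecution from 10 January 2006 to 7 September 2006 tolled the period for 240 days, extending the deadline to 31 October 2006.
The other events in the timeline have no effect on the limitation period under the stated rules.
Ferreira filed on 15 November 2006, after the 31 October 2006 deadline, so the action is time-barred.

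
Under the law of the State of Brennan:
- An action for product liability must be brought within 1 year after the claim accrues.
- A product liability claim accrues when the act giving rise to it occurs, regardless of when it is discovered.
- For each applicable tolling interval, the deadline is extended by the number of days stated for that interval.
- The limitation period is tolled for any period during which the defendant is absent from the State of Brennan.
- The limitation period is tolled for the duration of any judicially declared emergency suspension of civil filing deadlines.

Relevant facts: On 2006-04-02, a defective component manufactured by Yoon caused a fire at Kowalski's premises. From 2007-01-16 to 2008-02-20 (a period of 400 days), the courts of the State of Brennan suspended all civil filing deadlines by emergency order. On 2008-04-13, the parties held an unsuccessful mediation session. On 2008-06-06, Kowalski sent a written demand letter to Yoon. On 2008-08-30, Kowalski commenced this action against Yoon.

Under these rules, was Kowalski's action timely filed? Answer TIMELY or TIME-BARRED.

TIME-BARRED

The claim accrued on 2006-04-02, the date of the act.
The untolled deadline — 1 year after 2006-04-02 — is 2007-04-02.
The emergency suspension of filing deadlines from 2007-01-16 to 2008-02-20 tolled the period for 400 days, extending the deadline to 2008-05-06.
None of the other events listed affects the running of the period under the stated rules.
Kowalski filed on 2008-08-30, after the 2008-05-06 deadline, so the action is time-barred.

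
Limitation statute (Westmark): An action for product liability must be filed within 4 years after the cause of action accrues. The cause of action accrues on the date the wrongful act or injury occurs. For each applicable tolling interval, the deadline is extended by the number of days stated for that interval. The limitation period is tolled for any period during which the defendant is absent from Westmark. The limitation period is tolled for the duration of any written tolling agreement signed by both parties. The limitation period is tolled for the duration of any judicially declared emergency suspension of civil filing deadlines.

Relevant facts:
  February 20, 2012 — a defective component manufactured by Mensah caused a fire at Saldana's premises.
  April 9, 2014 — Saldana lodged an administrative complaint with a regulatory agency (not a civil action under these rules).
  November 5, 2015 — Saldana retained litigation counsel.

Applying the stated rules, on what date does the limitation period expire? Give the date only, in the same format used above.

February 20, 2016

The limitation period began to run on February 20, 2012.
4 years from February 20, 2012 is February 20, 2016.
The other events in the timeline have no effect on the limitation period under the stated rules.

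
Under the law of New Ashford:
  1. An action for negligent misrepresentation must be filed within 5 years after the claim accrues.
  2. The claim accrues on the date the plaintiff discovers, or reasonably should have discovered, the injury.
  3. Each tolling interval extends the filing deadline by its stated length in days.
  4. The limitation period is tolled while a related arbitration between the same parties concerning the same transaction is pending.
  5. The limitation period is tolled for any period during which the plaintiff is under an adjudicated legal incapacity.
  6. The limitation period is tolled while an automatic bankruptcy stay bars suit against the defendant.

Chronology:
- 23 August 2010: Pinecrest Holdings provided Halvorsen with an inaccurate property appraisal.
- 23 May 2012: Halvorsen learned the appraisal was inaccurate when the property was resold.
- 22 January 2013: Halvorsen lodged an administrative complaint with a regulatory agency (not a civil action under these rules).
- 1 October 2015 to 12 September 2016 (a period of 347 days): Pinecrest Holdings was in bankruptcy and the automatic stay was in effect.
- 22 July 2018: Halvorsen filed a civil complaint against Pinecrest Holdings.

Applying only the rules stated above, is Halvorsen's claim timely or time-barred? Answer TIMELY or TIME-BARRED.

Under the discovery rule, the claim accrued on 23 May 2012, when Halvorsen discovered the injury — not on the 23 August 2010 date of the underlying act.
5 years from 23 May 2012 is 23 May 2017.
The period was tolled for 347 days by the automatic bankruptcy stay (1 October 2015 to 12 September 2016), pushing the deadline to 5 May 2018.
The other events in the timeline have no effect on the limitation period under the stated rules.
Halvorsen filed on 22 July 2018, after the 5 May 2018 deadline, so the action is time-barred.

TIME-BARRED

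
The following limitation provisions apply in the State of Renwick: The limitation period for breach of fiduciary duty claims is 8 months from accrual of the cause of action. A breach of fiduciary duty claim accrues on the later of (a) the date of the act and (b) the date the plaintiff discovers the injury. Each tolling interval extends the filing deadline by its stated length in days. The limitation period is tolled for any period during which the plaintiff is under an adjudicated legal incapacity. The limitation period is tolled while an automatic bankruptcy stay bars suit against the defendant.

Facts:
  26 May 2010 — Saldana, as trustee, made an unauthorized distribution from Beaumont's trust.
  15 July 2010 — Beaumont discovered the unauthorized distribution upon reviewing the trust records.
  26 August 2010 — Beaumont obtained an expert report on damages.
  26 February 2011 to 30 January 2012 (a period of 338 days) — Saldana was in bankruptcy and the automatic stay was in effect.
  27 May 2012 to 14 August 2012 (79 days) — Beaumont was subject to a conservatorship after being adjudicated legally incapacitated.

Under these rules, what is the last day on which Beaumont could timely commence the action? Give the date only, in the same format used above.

16 February 2012

Taking the later of the act (26 May 2010) and discovery (15 July 2010), the claim accrued on 15 July 2010.
The untolled deadline — 8 months after 15 July 2010 — is 15 March 2011.
The automatic bankruptcy stay from 26 February 2011 to 30 January 2012 tolled the period for 338 days, extending the deadline to 16 February 2012.
The plaintiff's legal incapacity starting 27 May 2012 came too late — the period had run on 16 February 2012 — and so does not extend the deadline.
The other events in the timeline have no effect on the limitation period under the stated rules.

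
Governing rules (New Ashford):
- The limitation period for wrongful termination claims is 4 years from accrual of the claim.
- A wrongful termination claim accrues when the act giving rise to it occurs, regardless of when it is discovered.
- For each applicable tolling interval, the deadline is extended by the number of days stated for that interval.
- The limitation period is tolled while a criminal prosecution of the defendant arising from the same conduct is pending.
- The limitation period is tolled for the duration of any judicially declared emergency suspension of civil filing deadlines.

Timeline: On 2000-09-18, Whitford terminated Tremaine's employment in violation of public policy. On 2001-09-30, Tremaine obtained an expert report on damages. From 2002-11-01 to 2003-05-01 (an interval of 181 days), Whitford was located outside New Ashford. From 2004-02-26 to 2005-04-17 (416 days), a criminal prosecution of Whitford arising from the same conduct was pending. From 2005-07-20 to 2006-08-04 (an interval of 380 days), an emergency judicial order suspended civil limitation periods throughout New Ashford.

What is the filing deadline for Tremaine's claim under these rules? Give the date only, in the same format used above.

The claim accrued on 2000-09-18, when the wrongful act occurred.
Adding the 4 years base period to 2000-09-18 gives a deadline of 2004-09-18, before any tolling.
The pending criminal prosecution from 2004-02-26 to 2005-04-17 tolled the period for 416 days, extending the deadline to 2005-11-08.
Because the emergency suspension of filing deadlines ran from 2005-07-20 to 2006-08-04, the deadline is extended by 380 days to 2006-11-23.
Although the defendant's absence ran from 2002-11-01 to 2003-05-01, the stated rules do not make that a tolling event, so it is disregarded.
None of the other events listed affects the running of the period under the stated rules.

2006-11-23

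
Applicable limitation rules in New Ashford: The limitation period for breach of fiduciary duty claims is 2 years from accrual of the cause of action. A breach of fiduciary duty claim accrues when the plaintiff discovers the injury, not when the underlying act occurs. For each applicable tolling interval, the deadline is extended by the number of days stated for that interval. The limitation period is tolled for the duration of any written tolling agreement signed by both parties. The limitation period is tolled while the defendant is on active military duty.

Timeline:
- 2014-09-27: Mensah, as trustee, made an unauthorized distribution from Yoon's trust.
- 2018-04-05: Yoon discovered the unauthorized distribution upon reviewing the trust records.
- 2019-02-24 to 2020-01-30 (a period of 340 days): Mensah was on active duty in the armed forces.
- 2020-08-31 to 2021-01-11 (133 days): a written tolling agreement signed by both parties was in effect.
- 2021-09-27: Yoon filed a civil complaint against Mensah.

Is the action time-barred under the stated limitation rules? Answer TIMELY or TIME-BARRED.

TIME-BARRED

Accrual is tied to discovery, so the period began on 2018-04-05 rather than on 2014-09-27 when the act occurred.
2 years from 2018-04-05 is 2020-04-05.
Because the defendant's active military service ran from 2019-02-24 to 2020-01-30, the deadline is extended by 340 days to 2021-03-11.
Because the written tolling agreement ran from 2020-08-31 to 2021-01-11, the deadline is extended by 133 days to 2021-07-22.
Filing on 2021-09-27 missed the 2021-07-22 deadline — the action is time-barred.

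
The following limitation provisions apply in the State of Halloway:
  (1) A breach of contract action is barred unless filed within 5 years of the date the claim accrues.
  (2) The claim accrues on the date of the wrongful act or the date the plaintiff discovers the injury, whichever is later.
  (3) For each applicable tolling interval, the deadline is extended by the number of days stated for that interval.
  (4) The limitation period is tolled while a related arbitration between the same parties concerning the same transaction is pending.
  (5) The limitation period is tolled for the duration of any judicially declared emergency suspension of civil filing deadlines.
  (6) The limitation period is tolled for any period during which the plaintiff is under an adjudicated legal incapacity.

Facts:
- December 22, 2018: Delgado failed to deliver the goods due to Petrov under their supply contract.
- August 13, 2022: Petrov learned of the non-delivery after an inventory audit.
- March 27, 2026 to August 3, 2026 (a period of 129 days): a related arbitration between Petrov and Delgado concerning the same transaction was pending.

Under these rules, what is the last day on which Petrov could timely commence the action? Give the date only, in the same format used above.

Taking the later of the act (December 22, 2018) and discovery (August 13, 2022), the claim accrued on August 13, 2022.
5 years from August 13, 2022 is August 13, 2027.
Because the pending related arbitration ran from March 27, 2026 to August 3, 2026, the deadline is extended by 129 days to December 20, 2027.

December 20, 2027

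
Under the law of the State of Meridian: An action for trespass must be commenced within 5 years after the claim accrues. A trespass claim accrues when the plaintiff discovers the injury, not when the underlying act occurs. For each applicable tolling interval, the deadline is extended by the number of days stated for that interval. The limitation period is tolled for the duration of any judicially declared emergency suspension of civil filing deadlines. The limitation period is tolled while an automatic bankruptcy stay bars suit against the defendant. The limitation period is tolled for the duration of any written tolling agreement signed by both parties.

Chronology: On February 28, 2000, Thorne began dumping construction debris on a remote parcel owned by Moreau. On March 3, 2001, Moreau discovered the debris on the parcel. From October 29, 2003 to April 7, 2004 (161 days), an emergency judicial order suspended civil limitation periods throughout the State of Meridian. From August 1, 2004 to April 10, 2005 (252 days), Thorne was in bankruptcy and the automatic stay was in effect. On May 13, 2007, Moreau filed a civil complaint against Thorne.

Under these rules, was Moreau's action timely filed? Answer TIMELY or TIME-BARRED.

The claim did not accrue until Moreau discovered the injury on March 3, 2001; the February 28, 2000 act date does not start the clock under the stated rule.
Adding the 5 years base period to March 3, 2001 gives a deadline of March 3, 2006, before any tolling.
Because the emergency suspension of filing deadlines ran from October 29, 2003 to April 7, 2004, the deadline is extended by 161 days to August 11, 2006.
The automatic bankruptcy stay from August 1, 2004 to April 10, 2005 tolled the period for 252 days, extending the deadline to April 20, 2007.
Filing on May 13, 2007 missed the April 20, 2007 deadline — the action is time-barred.

TIME-BARRED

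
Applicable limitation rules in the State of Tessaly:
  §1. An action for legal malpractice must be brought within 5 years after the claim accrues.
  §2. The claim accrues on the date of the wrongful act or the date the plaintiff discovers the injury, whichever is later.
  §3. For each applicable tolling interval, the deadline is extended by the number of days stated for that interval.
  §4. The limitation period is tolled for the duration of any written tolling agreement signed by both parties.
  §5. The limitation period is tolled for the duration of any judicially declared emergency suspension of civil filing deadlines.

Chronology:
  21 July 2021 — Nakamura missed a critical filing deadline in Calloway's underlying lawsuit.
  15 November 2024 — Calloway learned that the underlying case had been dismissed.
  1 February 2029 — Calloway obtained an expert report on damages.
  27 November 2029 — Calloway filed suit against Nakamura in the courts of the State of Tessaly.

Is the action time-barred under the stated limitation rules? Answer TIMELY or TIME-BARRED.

The claim accrued on 15 November 2024 — the later of the 21 July 2021 act and the 15 November 2024 discovery.
Adding the 5 years base period to 15 November 2024 gives a deadline of 15 November 2029, before any tolling.
The other events in the timeline have no effect on the limitation period under the stated rules.
Calloway filed on 27 November 2029, after the 15 November 2029 deadline, so the action is time-barred.

TIME-BARRED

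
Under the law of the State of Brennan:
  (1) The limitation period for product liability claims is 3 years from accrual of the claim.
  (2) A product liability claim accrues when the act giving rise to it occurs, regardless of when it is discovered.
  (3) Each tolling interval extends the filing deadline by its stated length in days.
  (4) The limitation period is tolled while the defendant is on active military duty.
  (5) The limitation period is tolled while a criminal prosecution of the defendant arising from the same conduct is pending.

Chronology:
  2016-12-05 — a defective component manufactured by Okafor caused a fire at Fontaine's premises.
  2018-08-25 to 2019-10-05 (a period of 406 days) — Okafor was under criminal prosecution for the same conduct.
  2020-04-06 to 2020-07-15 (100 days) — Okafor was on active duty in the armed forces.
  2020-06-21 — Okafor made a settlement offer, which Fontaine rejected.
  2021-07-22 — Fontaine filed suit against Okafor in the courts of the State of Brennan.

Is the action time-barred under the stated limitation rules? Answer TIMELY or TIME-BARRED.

TIME-BARRED

The claim accrued on 2016-12-05, the date of the act.
The untolled deadline — 3 years after 2016-12-05 — is 2019-12-05.
The pending criminal prosecution from 2018-08-25 to 2019-10-05 tolled the period for 406 days, extending the deadline to 2021-01-14.
The period was tolled for 100 days by the defendant's active military service (2020-04-06 to 2020-07-15), pushing the deadline to 2021-04-24.
None of the other events listed affects the running of the period under the stated rules.
The 2021-07-22 filing falls after the 2021-04-24 deadline; the claim is time-barred.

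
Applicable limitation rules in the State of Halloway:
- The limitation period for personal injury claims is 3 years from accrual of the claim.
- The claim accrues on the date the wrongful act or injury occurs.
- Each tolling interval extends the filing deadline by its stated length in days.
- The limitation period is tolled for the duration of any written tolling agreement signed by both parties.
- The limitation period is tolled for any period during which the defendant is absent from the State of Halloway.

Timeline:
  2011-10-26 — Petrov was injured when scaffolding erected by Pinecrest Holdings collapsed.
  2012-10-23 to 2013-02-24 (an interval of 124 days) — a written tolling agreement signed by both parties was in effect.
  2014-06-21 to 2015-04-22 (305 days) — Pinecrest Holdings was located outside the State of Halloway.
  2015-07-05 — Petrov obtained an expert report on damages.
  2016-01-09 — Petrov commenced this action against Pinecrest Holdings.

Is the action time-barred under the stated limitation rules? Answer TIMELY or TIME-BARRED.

The claim accrued on 2011-10-26, when the wrongful act occurred.
Adding the 3 years base period to 2011-10-26 gives a deadline of 2014-10-26, before any tolling.
Because the written tolling agreement ran from 2012-10-23 to 2013-02-24, the deadline is extended by 124 days to 2015-02-27.
The period was tolled for 305 days by the defendant's absence from the jurisdiction (2014-06-21 to 2015-04-22), pushing the deadline to 2015-12-29.
The other events in the timeline have no effect on the limitation period under the stated rules.
Filing on 2016-01-09 missed the 2015-12-29 deadline — the action is time-barred.

TIME-BARRED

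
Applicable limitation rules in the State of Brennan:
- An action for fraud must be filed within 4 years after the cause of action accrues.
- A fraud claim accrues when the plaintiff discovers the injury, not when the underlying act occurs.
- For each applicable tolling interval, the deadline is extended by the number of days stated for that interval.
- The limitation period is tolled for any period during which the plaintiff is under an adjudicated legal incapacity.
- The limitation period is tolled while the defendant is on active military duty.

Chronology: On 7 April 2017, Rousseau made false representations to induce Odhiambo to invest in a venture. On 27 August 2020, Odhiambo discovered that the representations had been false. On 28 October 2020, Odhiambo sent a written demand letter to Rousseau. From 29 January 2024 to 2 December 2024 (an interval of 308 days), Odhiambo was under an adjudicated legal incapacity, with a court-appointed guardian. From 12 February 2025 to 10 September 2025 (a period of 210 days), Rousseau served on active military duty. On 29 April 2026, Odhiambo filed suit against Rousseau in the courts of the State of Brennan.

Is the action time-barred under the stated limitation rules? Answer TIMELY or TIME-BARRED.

Under the discovery rule, the claim accrued on 27 August 2020, when Odhiambo discovered the injury — not on the 7 April 2017 date of the underlying act.
Adding the 4 years base period to 27 August 2020 gives a deadline of 27 August 2024, before any tolling.
The period was tolled for 308 days by the plaintiff's legal incapacity (29 January 2024 to 2 December 2024), pushing the deadline to 1 July 2025.
Because the defendant's active military service ran from 12 February 2025 to 10 September 2025, the deadline is extended by 210 days to 27 January 2026.
Nothing else in the chronology tolls or restarts the period.
Odhiambo filed on 29 April 2026, after the 27 January 2026 deadline, so the action is time-barred.

TIME-BARRED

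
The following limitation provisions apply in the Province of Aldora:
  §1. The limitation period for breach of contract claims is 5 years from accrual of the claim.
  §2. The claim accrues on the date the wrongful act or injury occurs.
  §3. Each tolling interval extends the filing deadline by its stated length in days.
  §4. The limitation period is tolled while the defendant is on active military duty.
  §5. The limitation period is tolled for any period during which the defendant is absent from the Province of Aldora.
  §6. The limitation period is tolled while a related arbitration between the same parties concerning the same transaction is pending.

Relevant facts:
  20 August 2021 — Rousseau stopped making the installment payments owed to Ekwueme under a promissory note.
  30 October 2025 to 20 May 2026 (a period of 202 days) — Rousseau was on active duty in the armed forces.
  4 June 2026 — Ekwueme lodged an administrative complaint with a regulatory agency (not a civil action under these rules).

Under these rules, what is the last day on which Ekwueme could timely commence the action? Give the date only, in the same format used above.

10 March 2027

The claim accrued on 20 August 2021, the date of the act.
Adding the 5 years base period to 20 August 2021 gives a deadline of 20 August 2026, before any tolling.
Because the defendant's active military service ran from 30 October 2025 to 20 May 2026, the deadline is extended by 202 days to 10 March 2027.
The other events in the timeline have no effect on the limitation period under the stated rules.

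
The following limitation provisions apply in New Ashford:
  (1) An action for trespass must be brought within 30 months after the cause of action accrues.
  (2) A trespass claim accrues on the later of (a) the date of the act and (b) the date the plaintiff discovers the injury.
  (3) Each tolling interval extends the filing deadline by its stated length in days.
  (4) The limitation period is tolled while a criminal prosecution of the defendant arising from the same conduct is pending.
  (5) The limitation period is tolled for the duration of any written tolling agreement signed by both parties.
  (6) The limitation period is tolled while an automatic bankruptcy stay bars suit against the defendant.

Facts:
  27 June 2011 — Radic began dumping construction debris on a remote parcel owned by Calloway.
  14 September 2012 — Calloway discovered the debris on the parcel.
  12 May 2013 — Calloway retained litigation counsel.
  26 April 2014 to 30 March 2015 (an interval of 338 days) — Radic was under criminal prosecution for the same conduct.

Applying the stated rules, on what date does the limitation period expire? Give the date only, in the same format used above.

15 February 2016

The claim accrued on 14 September 2012 — the later of the 27 June 2011 act and the 14 September 2012 discovery.
30 months from 14 September 2012 is 14 March 2015.
The period was tolled for 338 days by the pending criminal prosecution (26 April 2014 to 30 March 2015), pushing the deadline to 15 February 2016.
The other events in the timeline have no effect on the limitation period under the stated rules.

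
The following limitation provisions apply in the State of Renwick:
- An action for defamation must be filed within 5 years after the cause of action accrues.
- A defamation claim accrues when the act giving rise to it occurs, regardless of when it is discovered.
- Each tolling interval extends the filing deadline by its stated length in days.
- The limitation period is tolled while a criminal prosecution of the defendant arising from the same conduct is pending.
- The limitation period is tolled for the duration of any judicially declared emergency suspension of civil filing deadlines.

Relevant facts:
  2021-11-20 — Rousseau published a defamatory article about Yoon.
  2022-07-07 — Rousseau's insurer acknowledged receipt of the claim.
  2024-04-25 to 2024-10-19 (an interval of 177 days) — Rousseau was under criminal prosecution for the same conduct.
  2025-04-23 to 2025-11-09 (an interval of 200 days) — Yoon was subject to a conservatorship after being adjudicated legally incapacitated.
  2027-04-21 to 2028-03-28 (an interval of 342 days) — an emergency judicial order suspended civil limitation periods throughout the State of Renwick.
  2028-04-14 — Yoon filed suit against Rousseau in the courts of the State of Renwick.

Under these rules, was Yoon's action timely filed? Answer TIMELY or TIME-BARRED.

The claim accrued on 2021-11-20, when the wrongful act occurred.
The untolled deadline — 5 years after 2021-11-20 — is 2026-11-20.
Because the pending criminal prosecution ran from 2024-04-25 to 2024-10-19, the deadline is extended by 177 days to 2027-05-16.
Because the emergency suspension of filing deadlines ran from 2027-04-21 to 2028-03-28, the deadline is extended by 342 days to 2028-04-22.
No stated provision tolls the period for the plaintiff's incapacity, so the interval from 2025-04-23 to 2025-11-09 has no effect on the deadline.
Nothing else in the chronology tolls or restarts the period.
Filing on 2028-04-14 beat the 2028-04-22 deadline — the action is timely.

TIMELY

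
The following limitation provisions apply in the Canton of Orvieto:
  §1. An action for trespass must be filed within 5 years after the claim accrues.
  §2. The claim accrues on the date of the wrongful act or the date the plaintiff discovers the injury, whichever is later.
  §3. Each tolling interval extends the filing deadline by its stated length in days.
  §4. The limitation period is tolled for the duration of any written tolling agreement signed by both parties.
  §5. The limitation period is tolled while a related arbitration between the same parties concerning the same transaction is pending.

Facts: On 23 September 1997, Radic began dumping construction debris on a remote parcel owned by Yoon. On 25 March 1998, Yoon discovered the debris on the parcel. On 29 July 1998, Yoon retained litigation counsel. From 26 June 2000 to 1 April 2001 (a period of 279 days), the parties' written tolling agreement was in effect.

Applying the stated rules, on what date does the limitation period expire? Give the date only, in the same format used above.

Taking the later of the act (23 September 1997) and discovery (25 March 1998), the claim accrued on 25 March 1998.
Adding the 5 years base period to 25 March 1998 gives a deadline of 25 March 2003, before any tolling.
The written tolling agreement from 26 June 2000 to 1 April 2001 tolled the period for 279 days, extending the deadline to 29 December 2003.
None of the other events listed affects the running of the period under the stated rules.

29 December 2003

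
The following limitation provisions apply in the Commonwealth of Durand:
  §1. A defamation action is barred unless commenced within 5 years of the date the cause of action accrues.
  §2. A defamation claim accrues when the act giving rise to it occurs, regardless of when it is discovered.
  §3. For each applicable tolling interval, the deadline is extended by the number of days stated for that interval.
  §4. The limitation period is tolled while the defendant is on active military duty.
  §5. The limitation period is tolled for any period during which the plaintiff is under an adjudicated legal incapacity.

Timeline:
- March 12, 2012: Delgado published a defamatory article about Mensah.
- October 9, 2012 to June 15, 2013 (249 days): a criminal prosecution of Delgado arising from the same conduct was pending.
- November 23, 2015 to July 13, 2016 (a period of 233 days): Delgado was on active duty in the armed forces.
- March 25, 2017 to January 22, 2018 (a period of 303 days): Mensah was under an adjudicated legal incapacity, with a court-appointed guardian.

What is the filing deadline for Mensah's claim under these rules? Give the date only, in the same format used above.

August 30, 2018

The claim accrued on March 12, 2012, when the wrongful act occurred.
The untolled deadline — 5 years after March 12, 2012 — is March 12, 2017.
The defendant's active military service from November 23, 2015 to July 13, 2016 tolled the period for 233 days, extending the deadline to October 31, 2017.
The period was tolled for 303 days by the plaintiff's legal incapacity (March 25, 2017 to January 22, 2018), pushing the deadline to August 30, 2018.
The pending criminal prosecution from October 9, 2012 to June 15, 2013 does not toll the period, because no stated rule makes a criminal prosecution a tolling event.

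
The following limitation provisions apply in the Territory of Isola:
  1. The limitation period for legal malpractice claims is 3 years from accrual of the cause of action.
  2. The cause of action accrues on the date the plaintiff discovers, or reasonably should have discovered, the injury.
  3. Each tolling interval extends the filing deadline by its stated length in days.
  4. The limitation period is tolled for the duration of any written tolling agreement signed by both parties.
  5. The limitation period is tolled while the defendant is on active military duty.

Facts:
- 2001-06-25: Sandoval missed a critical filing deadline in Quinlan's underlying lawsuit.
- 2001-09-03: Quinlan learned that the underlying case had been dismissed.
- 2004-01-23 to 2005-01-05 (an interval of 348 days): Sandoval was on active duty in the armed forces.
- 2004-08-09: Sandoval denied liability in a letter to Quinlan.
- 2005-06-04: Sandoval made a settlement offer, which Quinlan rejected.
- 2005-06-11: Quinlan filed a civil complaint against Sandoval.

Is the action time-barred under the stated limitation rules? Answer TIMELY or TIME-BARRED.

TIMELY

Under the discovery rule, the claim accrued on 2001-09-03, when Quinlan discovered the injury — not on the 2001-06-25 date of the underlying act.
3 years from 2001-09-03 is 2004-09-03.
Because the defendant's active military service ran from 2004-01-23 to 2005-01-05, the deadline is extended by 348 days to 2005-08-17.
None of the other events listed affects the running of the period under the stated rules.
The 2005-06-11 filing precedes the 2005-08-17 deadline; the claim is timely.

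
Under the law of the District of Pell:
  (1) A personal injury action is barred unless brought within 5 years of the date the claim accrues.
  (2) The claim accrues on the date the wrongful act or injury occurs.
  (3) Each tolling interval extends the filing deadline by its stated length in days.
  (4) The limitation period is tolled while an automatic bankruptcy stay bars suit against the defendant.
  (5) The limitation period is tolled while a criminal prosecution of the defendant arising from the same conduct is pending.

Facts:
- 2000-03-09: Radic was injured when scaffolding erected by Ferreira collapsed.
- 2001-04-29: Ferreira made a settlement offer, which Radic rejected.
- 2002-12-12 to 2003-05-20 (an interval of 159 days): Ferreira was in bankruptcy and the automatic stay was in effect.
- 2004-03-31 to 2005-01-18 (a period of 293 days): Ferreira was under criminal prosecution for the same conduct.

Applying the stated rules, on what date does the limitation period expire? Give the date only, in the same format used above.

The claim accrued on 2000-03-09, the date of the act.
5 years from 2000-03-09 is 2005-03-09.
The period was tolled for 159 days by the automatic bankruptcy stay (2002-12-12 to 2003-05-20), pushing the deadline to 2005-08-15.
The period was tolled for 293 days by the pending criminal prosecution (2004-03-31 to 2005-01-18), pushing the deadline to 2006-06-04.
Nothing else in the chronology tolls or restarts the period.

2006-06-04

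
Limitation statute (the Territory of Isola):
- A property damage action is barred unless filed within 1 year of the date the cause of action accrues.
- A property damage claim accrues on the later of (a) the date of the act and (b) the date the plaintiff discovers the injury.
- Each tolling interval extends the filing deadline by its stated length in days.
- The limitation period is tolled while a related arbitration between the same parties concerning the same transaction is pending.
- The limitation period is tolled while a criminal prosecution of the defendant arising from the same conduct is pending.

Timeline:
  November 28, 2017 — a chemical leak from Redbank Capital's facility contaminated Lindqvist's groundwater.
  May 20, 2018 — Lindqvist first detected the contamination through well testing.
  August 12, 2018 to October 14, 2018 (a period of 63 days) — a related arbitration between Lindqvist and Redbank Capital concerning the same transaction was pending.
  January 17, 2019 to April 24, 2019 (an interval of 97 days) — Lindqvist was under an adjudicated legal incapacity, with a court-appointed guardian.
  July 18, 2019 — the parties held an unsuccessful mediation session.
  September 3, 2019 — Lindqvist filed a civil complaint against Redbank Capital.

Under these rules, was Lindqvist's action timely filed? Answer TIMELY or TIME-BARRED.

TIME-BARRED

Because discovery on May 20, 2018 post-dates the November 28, 2017 act, accrual under the later-of rule falls on May 20, 2018.
Adding the 1 year base period to May 20, 2018 gives a deadline of May 20, 2019, before any tolling.
Because the pending related arbitration ran from August 12, 2018 to October 14, 2018, the deadline is extended by 63 days to July 22, 2019.
Although the plaintiff's incapacity ran from January 17, 2019 to April 24, 2019, the stated rules do not make that a tolling event, so it is disregarded.
The other events in the timeline have no effect on the limitation period under the stated rules.
Lindqvist filed on September 3, 2019, after the July 22, 2019 deadline, so the action is time-barred.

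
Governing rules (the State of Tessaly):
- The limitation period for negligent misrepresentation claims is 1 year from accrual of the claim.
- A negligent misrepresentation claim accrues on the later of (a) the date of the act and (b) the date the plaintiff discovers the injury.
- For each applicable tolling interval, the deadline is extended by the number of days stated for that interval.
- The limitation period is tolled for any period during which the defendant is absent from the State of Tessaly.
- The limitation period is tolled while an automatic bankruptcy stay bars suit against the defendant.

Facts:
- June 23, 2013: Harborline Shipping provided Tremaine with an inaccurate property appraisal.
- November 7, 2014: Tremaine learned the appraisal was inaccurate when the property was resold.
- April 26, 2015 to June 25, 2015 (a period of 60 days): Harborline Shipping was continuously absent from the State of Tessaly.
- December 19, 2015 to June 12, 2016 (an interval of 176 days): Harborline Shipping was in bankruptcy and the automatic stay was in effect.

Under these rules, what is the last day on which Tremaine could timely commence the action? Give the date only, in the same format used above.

Taking the later of the act (June 23, 2013) and discovery (November 7, 2014), the claim accrued on November 7, 2014.
Adding the 1 year base period to November 7, 2014 gives a deadline of November 7, 2015, before any tolling.
Because the defendant's absence from the jurisdiction ran from April 26, 2015 to June 25, 2015, the deadline is extended by 60 days to January 6, 2016.
The period was tolled for 176 days by the automatic bankruptcy stay (December 19, 2015 to June 12, 2016), pushing the deadline to June 30, 2016.

June 30, 2016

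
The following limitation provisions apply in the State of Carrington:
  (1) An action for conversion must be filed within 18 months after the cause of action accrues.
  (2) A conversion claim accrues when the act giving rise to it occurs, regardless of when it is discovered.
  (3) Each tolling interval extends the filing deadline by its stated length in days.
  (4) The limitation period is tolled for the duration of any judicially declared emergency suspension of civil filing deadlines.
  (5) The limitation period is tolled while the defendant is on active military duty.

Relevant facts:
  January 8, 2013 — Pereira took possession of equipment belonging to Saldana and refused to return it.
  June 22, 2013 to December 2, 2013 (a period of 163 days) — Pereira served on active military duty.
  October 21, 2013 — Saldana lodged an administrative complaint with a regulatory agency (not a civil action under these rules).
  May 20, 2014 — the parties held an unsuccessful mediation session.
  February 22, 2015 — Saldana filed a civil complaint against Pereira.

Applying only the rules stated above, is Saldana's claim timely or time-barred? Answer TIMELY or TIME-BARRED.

TIME-BARRED

The claim accrued on January 8, 2013, when the wrongful act occurred.
18 months from January 8, 2013 is July 8, 2014.
The period was tolled for 163 days by the defendant's active military service (June 22, 2013 to December 2, 2013), pushing the deadline to December 18, 2014.
None of the other events listed affects the running of the period under the stated rules.
Saldana filed on February 22, 2015, after the December 18, 2014 deadline, so the action is time-barred.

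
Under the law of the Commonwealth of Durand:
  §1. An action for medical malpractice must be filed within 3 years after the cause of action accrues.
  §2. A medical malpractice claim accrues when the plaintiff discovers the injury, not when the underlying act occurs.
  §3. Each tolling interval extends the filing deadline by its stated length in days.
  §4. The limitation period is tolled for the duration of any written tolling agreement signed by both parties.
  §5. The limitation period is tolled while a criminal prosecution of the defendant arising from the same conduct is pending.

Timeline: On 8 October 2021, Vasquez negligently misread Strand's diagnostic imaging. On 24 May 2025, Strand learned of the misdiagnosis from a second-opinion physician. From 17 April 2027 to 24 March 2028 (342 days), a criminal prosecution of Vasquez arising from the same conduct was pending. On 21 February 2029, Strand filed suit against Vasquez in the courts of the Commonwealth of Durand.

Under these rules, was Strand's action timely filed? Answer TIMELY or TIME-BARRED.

Under the discovery rule, the claim accrued on 24 May 2025, when Strand discovered the injury — not on the 8 October 2021 date of the underlying act.
3 years from 24 May 2025 is 24 May 2028.
The period was tolled for 342 days by the pending criminal prosecution (17 April 2027 to 24 March 2028), pushing the deadline to 1 May 2029.
The 21 February 2029 filing precedes the 1 May 2029 deadline; the claim is timely.

TIMELY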